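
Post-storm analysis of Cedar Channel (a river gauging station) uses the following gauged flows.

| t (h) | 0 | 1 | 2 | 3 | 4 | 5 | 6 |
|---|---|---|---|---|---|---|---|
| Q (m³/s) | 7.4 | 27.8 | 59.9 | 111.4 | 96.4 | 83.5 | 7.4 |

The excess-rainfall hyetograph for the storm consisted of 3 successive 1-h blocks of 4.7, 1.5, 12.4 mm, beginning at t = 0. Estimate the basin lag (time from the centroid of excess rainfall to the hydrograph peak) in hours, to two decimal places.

Centroid of excess rainfall: t_c = Σ P_i·t̄_i / ΣP_i = 1.9140 h (block centres at 0.5, 1.5, 2.5 h).
Hydrograph peak occurs at t = 3 h, so basin lag t_L = 3 − 1.9140 = 1.09 h.

t_L ≈ 1.09 h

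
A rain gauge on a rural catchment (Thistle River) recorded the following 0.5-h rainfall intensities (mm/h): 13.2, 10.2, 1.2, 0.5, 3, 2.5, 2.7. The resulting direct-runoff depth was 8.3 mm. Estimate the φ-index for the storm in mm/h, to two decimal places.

Only the 2 blocks with intensity above φ contribute runoff: 13.2, 10.2 mm/h.
Σ(I−φ)·Δt = d  ⇒  (13.2+10.2 − 2φ)·0.5 = 8.3
φ = (23.40 − 8.3/0.5) / 2 = 3.40 mm/h.

φ ≈ 3.40 mm/h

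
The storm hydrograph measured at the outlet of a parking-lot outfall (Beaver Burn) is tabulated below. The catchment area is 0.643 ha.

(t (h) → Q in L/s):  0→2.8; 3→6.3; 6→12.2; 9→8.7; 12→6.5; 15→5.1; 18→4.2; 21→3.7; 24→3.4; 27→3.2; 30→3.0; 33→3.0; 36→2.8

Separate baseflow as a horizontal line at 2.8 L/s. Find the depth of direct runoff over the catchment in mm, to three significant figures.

d ≈ 47.9 mm

Direct runoff: 0.0, 3.5, 9.4, 5.9, 3.7, 2.3, 1.4, 0.9, 0.6, 0.4, 0.2, 0.2, 0.0 L/s; ΣQ_DR = 28.50 L/s.
V = ΣQ_DR · Δt = 28.50 × 10800 s = 3.078 × 10^5 L.
Over A = 0.643 ha, depth = V / A = 47.9 mm.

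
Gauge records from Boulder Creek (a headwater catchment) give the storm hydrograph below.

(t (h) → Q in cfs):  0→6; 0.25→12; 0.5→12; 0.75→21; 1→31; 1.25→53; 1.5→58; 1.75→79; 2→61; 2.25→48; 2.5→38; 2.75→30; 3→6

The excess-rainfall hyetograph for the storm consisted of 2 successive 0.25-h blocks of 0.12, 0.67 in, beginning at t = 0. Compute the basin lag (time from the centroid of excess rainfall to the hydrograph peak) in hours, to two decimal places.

t_L ≈ 1.41 h

Centroid of excess rainfall: t_c = Σ P_i·t̄_i / ΣP_i = 0.3370 h (block centres at 0.125, 0.375 h).
Hydrograph peak occurs at t = 1.75 h, so basin lag t_L = 1.75 − 0.3370 = 1.41 h.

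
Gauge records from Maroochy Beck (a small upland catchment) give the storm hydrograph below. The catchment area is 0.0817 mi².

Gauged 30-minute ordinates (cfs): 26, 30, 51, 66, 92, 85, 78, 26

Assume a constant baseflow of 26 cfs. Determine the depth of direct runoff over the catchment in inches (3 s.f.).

d ≈ 2.33 in

Direct runoff: 0.0, 4.0, 25.0, 40.0, 66.0, 59.0, 52.0, 0.0 cfs; ΣQ_DR = 246.0 cfs.
V = ΣQ_DR · Δt = 246.0 × 1800 s = 4.428 × 10^5 ft³.
Over A = 0.0817 mi², depth = V / A = 2.33 in.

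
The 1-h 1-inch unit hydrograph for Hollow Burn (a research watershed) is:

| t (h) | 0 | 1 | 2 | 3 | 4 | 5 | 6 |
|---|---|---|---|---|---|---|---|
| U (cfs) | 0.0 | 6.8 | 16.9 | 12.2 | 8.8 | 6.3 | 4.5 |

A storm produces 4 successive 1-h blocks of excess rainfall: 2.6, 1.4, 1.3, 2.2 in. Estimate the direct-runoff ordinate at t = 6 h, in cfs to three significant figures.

By discrete convolution, Q_j = Σ (P_i / 1 in) · U_{j−i}.
At t = 6 h (j=6): Q = (2.6/1)·4.5 + (1.4/1)·6.3 + (1.3/1)·8.8 + (2.2/1)·12.2 = 58.8 cfs.

Q ≈ 58.8 cfs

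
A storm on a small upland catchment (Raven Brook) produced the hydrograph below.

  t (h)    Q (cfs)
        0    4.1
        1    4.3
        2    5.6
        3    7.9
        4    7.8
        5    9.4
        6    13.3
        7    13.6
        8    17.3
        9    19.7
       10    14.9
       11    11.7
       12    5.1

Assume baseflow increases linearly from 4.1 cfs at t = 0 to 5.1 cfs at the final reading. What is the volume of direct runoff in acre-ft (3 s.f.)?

Direct-runoff ordinates (Q − Q_b): 0.00, 0.12, 1.33, 3.55, 3.37, 4.88, 8.70, 8.92, 12.53, 14.85, 9.97, 6.68, 0.00 cfs.
ΣQ_DR = 74.90 cfs.
With Δt = 1 h = 3600 s, V = ΣQ_DR · Δt = 74.90 × 3600 = 2.70 × 10^5 ft³ = 6.19 acre-ft.

V ≈ 6.19 acre-ft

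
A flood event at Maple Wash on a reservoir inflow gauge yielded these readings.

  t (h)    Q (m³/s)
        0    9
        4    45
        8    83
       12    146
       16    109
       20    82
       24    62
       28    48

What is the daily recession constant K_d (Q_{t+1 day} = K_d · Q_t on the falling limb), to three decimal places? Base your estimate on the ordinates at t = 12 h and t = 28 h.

Between t = 12 h and t = 28 h the flow falls from 146 to 48 m³/s over 4×4 h = 16 h.
Per-interval ratio K = (48/146)^(1/4) = 0.7572; K_d = K^(24/4) = 0.189.

K_d ≈ 0.189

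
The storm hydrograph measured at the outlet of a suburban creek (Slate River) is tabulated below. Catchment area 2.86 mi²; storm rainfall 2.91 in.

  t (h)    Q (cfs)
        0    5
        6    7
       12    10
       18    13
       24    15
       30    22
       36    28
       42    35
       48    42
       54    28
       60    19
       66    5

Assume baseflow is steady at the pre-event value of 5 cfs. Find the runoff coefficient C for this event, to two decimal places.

C ≈ 0.19

ΣQ_DR = 169.0 cfs; V = ΣQ_DR·Δt = 3.650 × 10^6 ft³.
Runoff depth d = V / A = 0.5494 in.
C = d / P = 0.5494 / 2.91 = 0.19.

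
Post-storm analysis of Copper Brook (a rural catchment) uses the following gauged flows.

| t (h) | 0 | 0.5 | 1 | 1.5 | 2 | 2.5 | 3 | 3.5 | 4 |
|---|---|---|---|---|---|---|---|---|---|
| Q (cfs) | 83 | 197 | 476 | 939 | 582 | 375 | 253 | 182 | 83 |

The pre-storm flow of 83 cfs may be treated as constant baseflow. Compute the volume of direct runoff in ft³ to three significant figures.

V ≈ 4.36 × 10^6 ft³

Direct-runoff ordinates (Q − Q_b): 0.0, 114.0, 393.0, 856.0, 499.0, 292.0, 170.0, 99.0, 0.0 cfs.
ΣQ_DR = 2423 cfs.
With Δt = 0.5 h = 1800 s, V = ΣQ_DR · Δt = 2423 × 1800 = 4.36 × 10^6 ft³.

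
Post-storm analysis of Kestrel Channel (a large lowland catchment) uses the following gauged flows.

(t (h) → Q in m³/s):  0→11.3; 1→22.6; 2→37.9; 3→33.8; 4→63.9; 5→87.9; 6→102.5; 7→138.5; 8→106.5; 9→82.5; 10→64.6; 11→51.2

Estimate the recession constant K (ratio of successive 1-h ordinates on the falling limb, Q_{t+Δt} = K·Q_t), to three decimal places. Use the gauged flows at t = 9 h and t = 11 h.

Using the recession-limb readings at t = 9 h and t = 11 h: Q falls from 82.5 to 51.2 m³/s over 2 intervals.
K = (Q₂/Q₁)^(1/2) = (51.2/82.5)^(1/2) = 0.788.

K ≈ 0.788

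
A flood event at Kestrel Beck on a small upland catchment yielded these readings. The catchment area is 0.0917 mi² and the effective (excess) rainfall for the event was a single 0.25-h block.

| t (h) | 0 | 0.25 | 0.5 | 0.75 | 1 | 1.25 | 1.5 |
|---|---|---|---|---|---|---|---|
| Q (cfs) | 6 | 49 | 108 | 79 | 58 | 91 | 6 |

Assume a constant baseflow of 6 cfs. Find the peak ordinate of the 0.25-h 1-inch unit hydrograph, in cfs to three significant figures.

U_p ≈ 68.0 cfs

Direct runoff: 0.0, 43.0, 102.0, 73.0, 52.0, 85.0, 0.0 cfs; ΣQ_DR = 355.0 cfs, peak = 102.0 cfs.
Runoff depth d = ΣQ_DR·Δt / A = 355.0 × 900 / (0.0917 mi²) = 1.500 in.
The 1-inch UH is the DRH scaled by (1 in)/d, so U_p = 102.0 × 1/1.500 = 68.0 cfs.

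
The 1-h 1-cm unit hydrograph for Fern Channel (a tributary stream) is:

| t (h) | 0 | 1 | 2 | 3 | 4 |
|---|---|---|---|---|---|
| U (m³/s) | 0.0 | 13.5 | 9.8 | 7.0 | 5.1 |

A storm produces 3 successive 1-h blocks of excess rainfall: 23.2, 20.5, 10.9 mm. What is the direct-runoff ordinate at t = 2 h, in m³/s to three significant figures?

Q ≈ 50.4 m³/s

By discrete convolution, Q_j = Σ (P_i / 10 mm) · U_{j−i}.
At t = 2 h (j=2): Q = (23.2/10)·9.8 + (20.5/10)·13.5 + (10.9/10)·0.0 = 50.4 m³/s.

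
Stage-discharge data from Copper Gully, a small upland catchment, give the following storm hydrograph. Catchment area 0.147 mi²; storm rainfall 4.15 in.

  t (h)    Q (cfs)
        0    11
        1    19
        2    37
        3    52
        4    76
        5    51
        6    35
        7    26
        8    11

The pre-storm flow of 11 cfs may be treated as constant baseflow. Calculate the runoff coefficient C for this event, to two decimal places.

ΣQ_DR = 219.0 cfs; V = ΣQ_DR·Δt = 7.884 × 10^5 ft³.
Runoff depth d = V / A = 2.309 in.
C = d / P = 2.309 / 4.15 = 0.56.

C ≈ 0.56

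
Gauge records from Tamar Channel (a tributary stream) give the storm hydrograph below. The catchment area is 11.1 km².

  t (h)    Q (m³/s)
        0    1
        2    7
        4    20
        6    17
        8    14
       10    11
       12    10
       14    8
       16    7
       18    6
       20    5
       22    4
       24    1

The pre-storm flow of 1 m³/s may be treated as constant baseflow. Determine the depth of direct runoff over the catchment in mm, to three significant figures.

Direct runoff: 0.0, 6.0, 19.0, 16.0, 13.0, 10.0, 9.0, 7.0, 6.0, 5.0, 4.0, 3.0, 0.0 m³/s; ΣQ_DR = 98.00 m³/s.
V = ΣQ_DR · Δt = 98.00 × 7200 s = 7.056 × 10^5 m³.
Over A = 11.1 km², depth = V / A = 63.6 mm.

d ≈ 63.6 mm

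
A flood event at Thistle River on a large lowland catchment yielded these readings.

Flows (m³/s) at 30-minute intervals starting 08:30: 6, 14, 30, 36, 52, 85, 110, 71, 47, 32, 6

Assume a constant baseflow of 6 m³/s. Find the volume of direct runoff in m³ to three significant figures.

Direct-runoff ordinates (Q − Q_b): 0.0, 8.0, 24.0, 30.0, 46.0, 79.0, 104.0, 65.0, 41.0, 26.0, 0.0 m³/s.
ΣQ_DR = 423.0 m³/s.
With Δt = 0.5 h = 1800 s, V = ΣQ_DR · Δt = 423.0 × 1800 = 7.61 × 10^5 m³.

V ≈ 7.61 × 10^5 m³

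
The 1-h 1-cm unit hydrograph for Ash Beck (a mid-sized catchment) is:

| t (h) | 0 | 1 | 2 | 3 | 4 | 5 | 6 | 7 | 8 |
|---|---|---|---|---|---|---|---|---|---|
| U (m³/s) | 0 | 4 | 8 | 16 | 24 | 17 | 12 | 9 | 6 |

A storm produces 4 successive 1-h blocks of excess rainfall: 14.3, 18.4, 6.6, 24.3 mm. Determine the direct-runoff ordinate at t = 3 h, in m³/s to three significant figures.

Q ≈ 40.2 m³/s

By discrete convolution, Q_j = Σ (P_i / 10 mm) · U_{j−i}.
At t = 3 h (j=3): Q = (14.3/10)·16 + (18.4/10)·8 + (6.6/10)·4 + (24.3/10)·0 = 40.2 m³/s.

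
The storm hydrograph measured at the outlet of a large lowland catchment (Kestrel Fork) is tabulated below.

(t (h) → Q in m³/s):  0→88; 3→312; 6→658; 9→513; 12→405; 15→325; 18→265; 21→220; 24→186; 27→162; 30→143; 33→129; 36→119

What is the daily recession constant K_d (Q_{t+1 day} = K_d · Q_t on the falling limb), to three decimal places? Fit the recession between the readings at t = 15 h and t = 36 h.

K_d ≈ 0.317

Between t = 15 h and t = 36 h the flow falls from 325 to 119 m³/s over 7×3 h = 21 h.
Per-interval ratio K = (119/325)^(1/7) = 0.8663; K_d = K^(24/3) = 0.317.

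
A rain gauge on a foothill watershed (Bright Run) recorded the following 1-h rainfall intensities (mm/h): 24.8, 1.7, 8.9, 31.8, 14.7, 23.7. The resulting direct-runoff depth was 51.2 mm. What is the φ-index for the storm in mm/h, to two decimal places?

Only the 4 blocks with intensity above φ contribute runoff: 24.8, 31.8, 14.7, 23.7 mm/h.
Σ(I−φ)·Δt = d  ⇒  (24.8+31.8+14.7+23.7 − 4φ)·1 = 51.2
φ = (95.00 − 51.2/1) / 4 = 10.95 mm/h.

φ ≈ 10.95 mm/h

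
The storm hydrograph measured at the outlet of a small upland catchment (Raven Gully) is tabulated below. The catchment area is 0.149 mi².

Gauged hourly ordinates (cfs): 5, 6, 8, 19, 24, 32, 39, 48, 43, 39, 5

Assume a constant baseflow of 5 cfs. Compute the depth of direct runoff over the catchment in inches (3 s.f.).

Direct runoff: 0.0, 1.0, 3.0, 14.0, 19.0, 27.0, 34.0, 43.0, 38.0, 34.0, 0.0 cfs; ΣQ_DR = 213.0 cfs.
V = ΣQ_DR · Δt = 213.0 × 3600 s = 7.668 × 10^5 ft³.
Over A = 0.149 mi², depth = V / A = 2.22 in.

d ≈ 2.22 in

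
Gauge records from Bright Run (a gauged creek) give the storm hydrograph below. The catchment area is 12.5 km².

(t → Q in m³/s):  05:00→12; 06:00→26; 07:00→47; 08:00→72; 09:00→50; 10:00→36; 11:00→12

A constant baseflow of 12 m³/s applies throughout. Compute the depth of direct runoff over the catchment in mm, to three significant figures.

d ≈ 49.2 mm

Direct runoff: 0.0, 14.0, 35.0, 60.0, 38.0, 24.0, 0.0 m³/s; ΣQ_DR = 171.0 m³/s.
V = ΣQ_DR · Δt = 171.0 × 3600 s = 6.156 × 10^5 m³.
Over A = 12.5 km², depth = V / A = 49.2 mm.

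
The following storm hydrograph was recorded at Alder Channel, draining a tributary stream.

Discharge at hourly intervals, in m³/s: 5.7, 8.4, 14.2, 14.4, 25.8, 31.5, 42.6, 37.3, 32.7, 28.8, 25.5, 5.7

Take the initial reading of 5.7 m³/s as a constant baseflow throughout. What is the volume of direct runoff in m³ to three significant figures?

Direct-runoff ordinates (Q − Q_b): 0.0, 2.7, 8.5, 8.7, 20.1, 25.8, 36.9, 31.6, 27.0, 23.1, 19.8, 0.0 m³/s.
ΣQ_DR = 204.2 m³/s.
With Δt = 1 h = 3600 s, V = ΣQ_DR · Δt = 204.2 × 3600 = 7.35 × 10^5 m³.

V ≈ 7.35 × 10^5 m³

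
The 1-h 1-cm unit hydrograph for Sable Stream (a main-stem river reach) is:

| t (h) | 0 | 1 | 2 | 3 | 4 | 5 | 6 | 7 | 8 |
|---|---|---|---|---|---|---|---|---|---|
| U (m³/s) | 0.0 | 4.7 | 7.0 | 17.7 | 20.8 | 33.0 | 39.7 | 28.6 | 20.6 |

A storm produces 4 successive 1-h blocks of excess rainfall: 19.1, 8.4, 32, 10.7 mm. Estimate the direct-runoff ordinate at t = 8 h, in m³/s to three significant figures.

By discrete convolution, Q_j = Σ (P_i / 10 mm) · U_{j−i}.
At t = 8 h (j=8): Q = (19.1/10)·20.6 + (8.4/10)·28.6 + (32/10)·39.7 + (10.7/10)·33.0 = 226 m³/s.

Q ≈ 226 m³/s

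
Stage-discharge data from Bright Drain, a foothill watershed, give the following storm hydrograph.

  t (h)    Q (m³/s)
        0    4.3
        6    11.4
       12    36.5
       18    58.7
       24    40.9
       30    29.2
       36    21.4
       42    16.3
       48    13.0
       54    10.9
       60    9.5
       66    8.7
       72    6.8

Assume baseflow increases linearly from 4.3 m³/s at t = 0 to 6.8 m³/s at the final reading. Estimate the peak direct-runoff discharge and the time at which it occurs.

Q_p = 53.77 m³/s at t = 18 h

Subtracting baseflow gives direct-runoff ordinates: 0.00, 6.89, 31.78, 53.77, 35.77, 23.86, 15.85, 10.54, 7.03, 4.72, 3.12, 2.11, 0.00 m³/s.
The maximum is 53.77 m³/s, occurring at the reading for t = 18 h.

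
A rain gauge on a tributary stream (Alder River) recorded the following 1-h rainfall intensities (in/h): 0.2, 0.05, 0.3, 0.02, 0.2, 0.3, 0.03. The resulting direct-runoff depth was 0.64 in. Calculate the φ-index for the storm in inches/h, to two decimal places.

Only the 4 blocks with intensity above φ contribute runoff: 0.2, 0.3, 0.2, 0.3 in/h.
Σ(I−φ)·Δt = d  ⇒  (0.2+0.3+0.2+0.3 − 4φ)·1 = 0.64
φ = (1.000 − 0.64/1) / 4 = 0.09 in/h.

φ ≈ 0.09 in/h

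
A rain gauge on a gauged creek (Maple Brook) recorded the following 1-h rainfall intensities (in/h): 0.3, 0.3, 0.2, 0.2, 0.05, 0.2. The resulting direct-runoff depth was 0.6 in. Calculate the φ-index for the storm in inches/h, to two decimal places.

Only the 5 blocks with intensity above φ contribute runoff: 0.3, 0.3, 0.2, 0.2, 0.2 in/h.
Σ(I−φ)·Δt = d  ⇒  (0.3+0.3+0.2+0.2+0.2 − 5φ)·1 = 0.6
φ = (1.200 − 0.6/1) / 5 = 0.12 in/h.

φ ≈ 0.12 in/h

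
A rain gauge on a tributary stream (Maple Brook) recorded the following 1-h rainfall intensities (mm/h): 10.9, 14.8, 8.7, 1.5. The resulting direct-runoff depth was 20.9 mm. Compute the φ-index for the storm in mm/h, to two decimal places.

Only the 3 blocks with intensity above φ contribute runoff: 10.9, 14.8, 8.7 mm/h.
Σ(I−φ)·Δt = d  ⇒  (10.9+14.8+8.7 − 3φ)·1 = 20.9
φ = (34.40 − 20.9/1) / 3 = 4.50 mm/h.

φ ≈ 4.50 mm/h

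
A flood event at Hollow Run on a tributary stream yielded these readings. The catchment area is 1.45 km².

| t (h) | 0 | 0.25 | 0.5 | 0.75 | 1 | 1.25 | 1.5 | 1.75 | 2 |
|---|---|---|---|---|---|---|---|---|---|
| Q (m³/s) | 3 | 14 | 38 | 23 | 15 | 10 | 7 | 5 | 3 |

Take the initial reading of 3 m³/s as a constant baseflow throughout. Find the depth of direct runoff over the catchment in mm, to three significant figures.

Direct runoff: 0.0, 11.0, 35.0, 20.0, 12.0, 7.0, 4.0, 2.0, 0.0 m³/s; ΣQ_DR = 91.00 m³/s.
V = ΣQ_DR · Δt = 91.00 × 900 s = 81900 m³.
Over A = 1.45 km², depth = V / A = 56.5 mm.

d ≈ 56.5 mm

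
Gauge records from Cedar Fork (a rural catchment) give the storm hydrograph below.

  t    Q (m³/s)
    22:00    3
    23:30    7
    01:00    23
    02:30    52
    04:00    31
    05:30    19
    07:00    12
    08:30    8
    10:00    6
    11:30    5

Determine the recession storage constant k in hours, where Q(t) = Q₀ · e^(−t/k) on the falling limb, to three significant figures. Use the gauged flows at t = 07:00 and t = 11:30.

k ≈ 5.14 h

On the falling limb, Q drops from 12 to 5 m³/s between t = 07:00 and t = 11:30 (Δt = 4.5 h).
k = −Δt / ln(Q₂/Q₁) = −4.5 / ln(5/12) = 5.14 h.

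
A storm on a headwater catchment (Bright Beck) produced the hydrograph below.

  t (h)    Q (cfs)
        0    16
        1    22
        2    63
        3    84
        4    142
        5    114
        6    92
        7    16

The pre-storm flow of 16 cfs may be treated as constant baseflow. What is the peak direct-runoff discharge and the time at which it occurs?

Subtracting baseflow gives direct-runoff ordinates: 0.0, 6.0, 47.0, 68.0, 126.0, 98.0, 76.0, 0.0 cfs.
The maximum is 126.0 cfs, occurring at the reading for t = 4 h.

Q_p = 126.0 cfs at t = 4 h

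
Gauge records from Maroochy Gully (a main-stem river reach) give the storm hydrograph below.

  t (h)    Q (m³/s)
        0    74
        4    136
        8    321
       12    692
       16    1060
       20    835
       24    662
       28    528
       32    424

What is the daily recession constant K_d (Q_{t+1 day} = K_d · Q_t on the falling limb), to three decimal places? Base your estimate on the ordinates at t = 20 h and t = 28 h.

Between t = 20 h and t = 28 h the flow falls from 835 to 528 m³/s over 2×4 h = 8 h.
Per-interval ratio K = (528/835)^(1/2) = 0.7952; K_d = K^(24/4) = 0.253.

K_d ≈ 0.253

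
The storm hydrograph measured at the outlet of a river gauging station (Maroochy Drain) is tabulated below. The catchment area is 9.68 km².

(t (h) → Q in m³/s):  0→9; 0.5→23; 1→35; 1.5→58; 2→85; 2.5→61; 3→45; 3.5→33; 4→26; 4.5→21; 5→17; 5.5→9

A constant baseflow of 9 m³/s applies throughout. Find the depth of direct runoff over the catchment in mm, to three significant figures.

Direct runoff: 0.0, 14.0, 26.0, 49.0, 76.0, 52.0, 36.0, 24.0, 17.0, 12.0, 8.0, 0.0 m³/s; ΣQ_DR = 314.0 m³/s.
V = ΣQ_DR · Δt = 314.0 × 1800 s = 5.652 × 10^5 m³.
Over A = 9.68 km², depth = V / A = 58.4 mm.

d ≈ 58.4 mm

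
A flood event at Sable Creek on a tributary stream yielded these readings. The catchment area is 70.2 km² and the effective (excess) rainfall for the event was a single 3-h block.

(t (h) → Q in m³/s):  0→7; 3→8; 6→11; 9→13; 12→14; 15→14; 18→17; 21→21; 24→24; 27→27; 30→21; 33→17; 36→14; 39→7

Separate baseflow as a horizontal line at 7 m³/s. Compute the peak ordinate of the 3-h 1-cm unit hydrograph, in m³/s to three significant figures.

Direct runoff: 0.0, 1.0, 4.0, 6.0, 7.0, 7.0, 10.0, 14.0, 17.0, 20.0, 14.0, 10.0, 7.0, 0.0 m³/s; ΣQ_DR = 117.0 m³/s, peak = 20.0 m³/s.
Runoff depth d = ΣQ_DR·Δt / A = 117.0 × 10800 / (70.2 km²) = 18.00 mm.
The 1-cm UH is the DRH scaled by (10 mm)/d, so U_p = 20.0 × 10/18.00 = 11.1 m³/s.

U_p ≈ 11.1 m³/s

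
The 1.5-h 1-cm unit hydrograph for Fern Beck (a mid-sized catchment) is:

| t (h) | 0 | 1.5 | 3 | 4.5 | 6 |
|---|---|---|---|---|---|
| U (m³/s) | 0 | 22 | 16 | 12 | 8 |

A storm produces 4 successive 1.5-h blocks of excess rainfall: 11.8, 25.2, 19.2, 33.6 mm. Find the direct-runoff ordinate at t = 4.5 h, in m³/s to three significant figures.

By discrete convolution, Q_j = Σ (P_i / 10 mm) · U_{j−i}.
At t = 4.5 h (j=3): Q = (11.8/10)·12 + (25.2/10)·16 + (19.2/10)·22 + (33.6/10)·0 = 96.7 m³/s.

Q ≈ 96.7 m³/s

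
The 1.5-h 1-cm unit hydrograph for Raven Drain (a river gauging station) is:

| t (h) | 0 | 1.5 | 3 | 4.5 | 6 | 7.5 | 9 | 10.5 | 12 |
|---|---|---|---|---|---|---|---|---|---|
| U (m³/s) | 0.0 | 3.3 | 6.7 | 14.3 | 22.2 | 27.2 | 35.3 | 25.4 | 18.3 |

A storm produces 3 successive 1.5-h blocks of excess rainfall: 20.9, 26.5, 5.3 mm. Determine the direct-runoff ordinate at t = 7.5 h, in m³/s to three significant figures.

Q ≈ 123 m³/s

By discrete convolution, Q_j = Σ (P_i / 10 mm) · U_{j−i}.
At t = 7.5 h (j=5): Q = (20.9/10)·27.2 + (26.5/10)·22.2 + (5.3/10)·14.3 = 123 m³/s.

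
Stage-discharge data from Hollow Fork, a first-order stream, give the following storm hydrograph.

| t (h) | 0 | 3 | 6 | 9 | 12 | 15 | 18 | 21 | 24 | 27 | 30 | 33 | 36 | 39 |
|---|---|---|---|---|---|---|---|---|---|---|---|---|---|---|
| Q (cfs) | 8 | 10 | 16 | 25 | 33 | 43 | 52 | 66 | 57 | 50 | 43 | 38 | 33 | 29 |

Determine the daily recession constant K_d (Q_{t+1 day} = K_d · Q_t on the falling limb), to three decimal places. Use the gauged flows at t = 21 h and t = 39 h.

K_d ≈ 0.334

Between t = 21 h and t = 39 h the flow falls from 66 to 29 cfs over 6×3 h = 18 h.
Per-interval ratio K = (29/66)^(1/6) = 0.8719; K_d = K^(24/3) = 0.334.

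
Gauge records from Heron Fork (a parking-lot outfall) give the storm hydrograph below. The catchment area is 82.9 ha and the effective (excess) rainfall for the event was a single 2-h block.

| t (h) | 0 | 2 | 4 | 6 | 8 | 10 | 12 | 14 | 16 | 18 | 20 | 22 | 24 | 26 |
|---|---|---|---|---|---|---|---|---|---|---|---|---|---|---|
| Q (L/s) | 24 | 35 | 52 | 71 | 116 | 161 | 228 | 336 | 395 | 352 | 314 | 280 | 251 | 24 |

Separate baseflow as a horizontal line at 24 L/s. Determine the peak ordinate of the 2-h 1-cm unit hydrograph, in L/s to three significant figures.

Direct runoff: 0.0, 11.0, 28.0, 47.0, 92.0, 137.0, 204.0, 312.0, 371.0, 328.0, 290.0, 256.0, 227.0, 0.0 L/s; ΣQ_DR = 2303 L/s, peak = 371.0 L/s.
Runoff depth d = ΣQ_DR·Δt / A = 2303 × 7200 / (82.9 ha) = 20.00 mm.
The 1-cm UH is the DRH scaled by (10 mm)/d, so U_p = 371.0 × 10/20.00 = 185 L/s.

U_p ≈ 185 L/s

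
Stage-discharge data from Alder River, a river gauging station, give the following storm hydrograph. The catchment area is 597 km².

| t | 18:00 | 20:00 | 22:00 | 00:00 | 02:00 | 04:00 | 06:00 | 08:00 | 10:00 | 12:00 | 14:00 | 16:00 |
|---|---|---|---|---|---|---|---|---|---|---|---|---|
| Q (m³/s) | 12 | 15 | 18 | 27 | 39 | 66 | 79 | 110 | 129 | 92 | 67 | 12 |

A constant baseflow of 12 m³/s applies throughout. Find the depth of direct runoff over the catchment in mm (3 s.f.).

d ≈ 6.30 mm

Direct runoff: 0.0, 3.0, 6.0, 15.0, 27.0, 54.0, 67.0, 98.0, 117.0, 80.0, 55.0, 0.0 m³/s; ΣQ_DR = 522.0 m³/s.
V = ΣQ_DR · Δt = 522.0 × 7200 s = 3.758 × 10^6 m³.
Over A = 597 km², depth = V / A = 6.30 mm.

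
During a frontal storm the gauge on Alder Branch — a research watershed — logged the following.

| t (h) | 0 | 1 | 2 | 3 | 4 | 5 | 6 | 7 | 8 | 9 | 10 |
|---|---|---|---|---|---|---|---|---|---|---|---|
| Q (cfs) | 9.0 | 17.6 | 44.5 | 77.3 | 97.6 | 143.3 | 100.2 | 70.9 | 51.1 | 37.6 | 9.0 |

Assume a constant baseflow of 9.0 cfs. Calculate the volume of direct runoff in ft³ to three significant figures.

V ≈ 2.01 × 10^6 ft³

Direct-runoff ordinates (Q − Q_b): 0.0, 8.6, 35.5, 68.3, 88.6, 134.3, 91.2, 61.9, 42.1, 28.6, 0.0 cfs.
ΣQ_DR = 559.1 cfs.
With Δt = 1 h = 3600 s, V = ΣQ_DR · Δt = 559.1 × 3600 = 2.01 × 10^6 ft³.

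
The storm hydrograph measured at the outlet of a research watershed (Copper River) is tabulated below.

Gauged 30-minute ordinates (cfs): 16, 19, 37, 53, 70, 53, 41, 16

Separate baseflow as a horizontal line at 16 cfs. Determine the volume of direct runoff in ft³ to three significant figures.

Direct-runoff ordinates (Q − Q_b): 0.0, 3.0, 21.0, 37.0, 54.0, 37.0, 25.0, 0.0 cfs.
ΣQ_DR = 177.0 cfs.
With Δt = 0.5 h = 1800 s, V = ΣQ_DR · Δt = 177.0 × 1800 = 3.19 × 10^5 ft³.

V ≈ 3.19 × 10^5 ft³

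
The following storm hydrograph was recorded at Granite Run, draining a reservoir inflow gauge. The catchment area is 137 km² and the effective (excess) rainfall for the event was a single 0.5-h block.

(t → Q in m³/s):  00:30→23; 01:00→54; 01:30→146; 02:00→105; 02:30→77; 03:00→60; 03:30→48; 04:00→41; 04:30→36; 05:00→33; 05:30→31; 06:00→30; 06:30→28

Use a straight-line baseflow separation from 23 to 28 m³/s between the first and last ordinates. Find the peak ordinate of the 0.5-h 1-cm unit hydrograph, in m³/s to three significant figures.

U_p ≈ 244 m³/s

Direct runoff: 0.00, 30.58, 122.17, 80.75, 52.33, 34.92, 22.50, 15.08, 9.67, 6.25, 3.83, 2.42, 0.00 m³/s; ΣQ_DR = 380.5 m³/s, peak = 122.17 m³/s.
Runoff depth d = ΣQ_DR·Δt / A = 380.5 × 1800 / (137 km²) = 4.999 mm.
The 1-cm UH is the DRH scaled by (10 mm)/d, so U_p = 122.17 × 10/4.999 = 244 m³/s.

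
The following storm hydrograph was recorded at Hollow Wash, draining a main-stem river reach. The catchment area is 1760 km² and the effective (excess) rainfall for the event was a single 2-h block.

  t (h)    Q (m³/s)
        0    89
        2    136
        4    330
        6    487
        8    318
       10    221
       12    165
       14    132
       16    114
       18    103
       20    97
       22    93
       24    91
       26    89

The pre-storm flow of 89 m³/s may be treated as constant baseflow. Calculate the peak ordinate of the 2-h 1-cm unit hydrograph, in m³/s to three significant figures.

U_p ≈ 798 m³/s

Direct runoff: 0.0, 47.0, 241.0, 398.0, 229.0, 132.0, 76.0, 43.0, 25.0, 14.0, 8.0, 4.0, 2.0, 0.0 m³/s; ΣQ_DR = 1219 m³/s, peak = 398.0 m³/s.
Runoff depth d = ΣQ_DR·Δt / A = 1219 × 7200 / (1760 km²) = 4.987 mm.
The 1-cm UH is the DRH scaled by (10 mm)/d, so U_p = 398.0 × 10/4.987 = 798 m³/s.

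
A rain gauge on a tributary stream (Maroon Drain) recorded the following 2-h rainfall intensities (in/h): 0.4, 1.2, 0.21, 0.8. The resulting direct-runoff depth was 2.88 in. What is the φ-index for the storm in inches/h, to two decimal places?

Only the 3 blocks with intensity above φ contribute runoff: 0.4, 1.2, 0.8 in/h.
Σ(I−φ)·Δt = d  ⇒  (0.4+1.2+0.8 − 3φ)·2 = 2.88
φ = (2.400 − 2.88/2) / 3 = 0.32 in/h.

φ ≈ 0.32 in/h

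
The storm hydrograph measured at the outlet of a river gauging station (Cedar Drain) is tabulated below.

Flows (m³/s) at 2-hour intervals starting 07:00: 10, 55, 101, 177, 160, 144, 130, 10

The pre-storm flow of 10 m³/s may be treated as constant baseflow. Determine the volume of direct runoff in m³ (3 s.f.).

V ≈ 5.09 × 10^6 m³

Direct-runoff ordinates (Q − Q_b): 0.0, 45.0, 91.0, 167.0, 150.0, 134.0, 120.0, 0.0 m³/s.
ΣQ_DR = 707.0 m³/s.
With Δt = 2 h = 7200 s, V = ΣQ_DR · Δt = 707.0 × 7200 = 5.09 × 10^6 m³.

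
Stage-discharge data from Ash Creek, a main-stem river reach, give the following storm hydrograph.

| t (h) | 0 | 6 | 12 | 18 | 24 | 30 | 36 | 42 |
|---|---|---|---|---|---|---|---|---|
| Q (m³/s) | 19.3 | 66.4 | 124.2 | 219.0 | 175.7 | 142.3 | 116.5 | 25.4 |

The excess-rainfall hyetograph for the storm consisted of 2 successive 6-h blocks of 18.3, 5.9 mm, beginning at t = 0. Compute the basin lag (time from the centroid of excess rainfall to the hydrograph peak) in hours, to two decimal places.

Centroid of excess rainfall: t_c = Σ P_i·t̄_i / ΣP_i = 4.4628 h (block centres at 3, 9 h).
Hydrograph peak occurs at t = 18 h, so basin lag t_L = 18 − 4.4628 = 13.54 h.

t_L ≈ 13.54 h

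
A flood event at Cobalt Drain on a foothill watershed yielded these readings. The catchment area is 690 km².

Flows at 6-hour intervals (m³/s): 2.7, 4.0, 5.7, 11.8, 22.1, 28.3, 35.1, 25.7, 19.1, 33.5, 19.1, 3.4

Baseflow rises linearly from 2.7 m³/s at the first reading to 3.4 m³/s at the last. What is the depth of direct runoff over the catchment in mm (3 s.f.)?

d ≈ 5.44 mm

Direct runoff: 0.00, 1.24, 2.87, 8.91, 19.15, 25.28, 32.02, 22.55, 15.89, 30.23, 15.76, 0.00 m³/s; ΣQ_DR = 173.9 m³/s.
V = ΣQ_DR · Δt = 173.9 × 21600 s = 3.756 × 10^6 m³.
Over A = 690 km², depth = V / A = 5.44 mm.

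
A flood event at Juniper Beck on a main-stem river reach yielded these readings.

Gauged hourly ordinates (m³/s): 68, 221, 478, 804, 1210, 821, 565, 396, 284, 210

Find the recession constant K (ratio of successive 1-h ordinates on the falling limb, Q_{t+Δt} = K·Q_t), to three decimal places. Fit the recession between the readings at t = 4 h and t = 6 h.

K ≈ 0.683

Using the recession-limb readings at t = 4 h and t = 6 h: Q falls from 1210 to 565 m³/s over 2 intervals.
K = (Q₂/Q₁)^(1/2) = (565/1210)^(1/2) = 0.683.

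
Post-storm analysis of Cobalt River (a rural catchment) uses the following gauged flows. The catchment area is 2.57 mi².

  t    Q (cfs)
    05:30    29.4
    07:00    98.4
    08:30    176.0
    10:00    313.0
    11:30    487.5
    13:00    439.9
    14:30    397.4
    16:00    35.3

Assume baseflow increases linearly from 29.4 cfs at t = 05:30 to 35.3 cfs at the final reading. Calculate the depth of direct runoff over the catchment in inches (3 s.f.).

d ≈ 1.55 in

Direct runoff: 0.00, 68.16, 144.91, 281.07, 454.73, 406.29, 362.94, 0.00 cfs; ΣQ_DR = 1718 cfs.
V = ΣQ_DR · Δt = 1718 × 5400 s = 9.278 × 10^6 ft³.
Over A = 2.57 mi², depth = V / A = 1.55 in.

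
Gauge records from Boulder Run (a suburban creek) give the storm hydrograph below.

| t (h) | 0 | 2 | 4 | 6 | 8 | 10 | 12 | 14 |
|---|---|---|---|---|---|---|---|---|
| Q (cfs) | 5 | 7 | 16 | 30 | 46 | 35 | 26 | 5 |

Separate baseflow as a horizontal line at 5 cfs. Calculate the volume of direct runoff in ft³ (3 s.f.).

V ≈ 9.36 × 10^5 ft³

Direct-runoff ordinates (Q − Q_b): 0.0, 2.0, 11.0, 25.0, 41.0, 30.0, 21.0, 0.0 cfs.
ΣQ_DR = 130.0 cfs.
With Δt = 2 h = 7200 s, V = ΣQ_DR · Δt = 130.0 × 7200 = 9.36 × 10^5 ft³.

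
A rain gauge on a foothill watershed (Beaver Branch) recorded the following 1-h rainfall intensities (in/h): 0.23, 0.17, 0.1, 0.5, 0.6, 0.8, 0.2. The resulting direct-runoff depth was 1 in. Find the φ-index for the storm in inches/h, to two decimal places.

φ ≈ 0.30 in/h

Only the 3 blocks with intensity above φ contribute runoff: 0.5, 0.6, 0.8 in/h.
Σ(I−φ)·Δt = d  ⇒  (0.5+0.6+0.8 − 3φ)·1 = 1
φ = (1.900 − 1/1) / 3 = 0.30 in/h.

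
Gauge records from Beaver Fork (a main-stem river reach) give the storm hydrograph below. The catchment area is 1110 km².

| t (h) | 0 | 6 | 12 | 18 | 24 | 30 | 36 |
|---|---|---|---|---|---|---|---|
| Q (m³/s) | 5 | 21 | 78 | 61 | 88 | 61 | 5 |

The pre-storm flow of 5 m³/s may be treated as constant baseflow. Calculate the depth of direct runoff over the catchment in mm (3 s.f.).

d ≈ 5.53 mm

Direct runoff: 0.0, 16.0, 73.0, 56.0, 83.0, 56.0, 0.0 m³/s; ΣQ_DR = 284.0 m³/s.
V = ΣQ_DR · Δt = 284.0 × 21600 s = 6.134 × 10^6 m³.
Over A = 1110 km², depth = V / A = 5.53 mm.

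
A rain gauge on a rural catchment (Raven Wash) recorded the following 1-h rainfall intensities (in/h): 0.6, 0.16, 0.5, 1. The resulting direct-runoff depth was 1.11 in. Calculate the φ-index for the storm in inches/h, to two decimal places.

φ ≈ 0.33 in/h

Only the 3 blocks with intensity above φ contribute runoff: 0.6, 0.5, 1 in/h.
Σ(I−φ)·Δt = d  ⇒  (0.6+0.5+1 − 3φ)·1 = 1.11
φ = (2.100 − 1.11/1) / 3 = 0.33 in/h.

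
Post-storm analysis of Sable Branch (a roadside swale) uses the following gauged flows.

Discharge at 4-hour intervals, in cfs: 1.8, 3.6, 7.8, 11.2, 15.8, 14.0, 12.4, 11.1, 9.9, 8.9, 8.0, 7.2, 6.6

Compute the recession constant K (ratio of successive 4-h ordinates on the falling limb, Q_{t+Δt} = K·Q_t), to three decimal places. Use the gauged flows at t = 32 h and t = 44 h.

K ≈ 0.899

Using the recession-limb readings at t = 32 h and t = 44 h: Q falls from 9.9 to 7.2 cfs over 3 intervals.
K = (Q₂/Q₁)^(1/3) = (7.2/9.9)^(1/3) = 0.899.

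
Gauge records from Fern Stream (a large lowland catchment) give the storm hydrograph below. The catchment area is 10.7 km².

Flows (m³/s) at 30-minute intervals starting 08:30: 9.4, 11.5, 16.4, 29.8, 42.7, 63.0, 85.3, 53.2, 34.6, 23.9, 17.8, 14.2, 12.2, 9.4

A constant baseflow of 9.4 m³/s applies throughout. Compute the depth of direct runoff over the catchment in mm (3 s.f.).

d ≈ 49.1 mm

Direct runoff: 0.0, 2.1, 7.0, 20.4, 33.3, 53.6, 75.9, 43.8, 25.2, 14.5, 8.4, 4.8, 2.8, 0.0 m³/s; ΣQ_DR = 291.8 m³/s.
V = ΣQ_DR · Δt = 291.8 × 1800 s = 5.252 × 10^5 m³.
Over A = 10.7 km², depth = V / A = 49.1 mm.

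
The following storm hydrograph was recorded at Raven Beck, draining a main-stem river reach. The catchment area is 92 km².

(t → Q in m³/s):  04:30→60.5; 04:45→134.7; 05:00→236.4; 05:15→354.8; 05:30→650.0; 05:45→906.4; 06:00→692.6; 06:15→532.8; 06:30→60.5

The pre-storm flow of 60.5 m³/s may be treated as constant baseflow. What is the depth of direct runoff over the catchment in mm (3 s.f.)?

Direct runoff: 0.0, 74.2, 175.9, 294.3, 589.5, 845.9, 632.1, 472.3, 0.0 m³/s; ΣQ_DR = 3084 m³/s.
V = ΣQ_DR · Δt = 3084 × 900 s = 2.776 × 10^6 m³.
Over A = 92 km², depth = V / A = 30.2 mm.

d ≈ 30.2 mm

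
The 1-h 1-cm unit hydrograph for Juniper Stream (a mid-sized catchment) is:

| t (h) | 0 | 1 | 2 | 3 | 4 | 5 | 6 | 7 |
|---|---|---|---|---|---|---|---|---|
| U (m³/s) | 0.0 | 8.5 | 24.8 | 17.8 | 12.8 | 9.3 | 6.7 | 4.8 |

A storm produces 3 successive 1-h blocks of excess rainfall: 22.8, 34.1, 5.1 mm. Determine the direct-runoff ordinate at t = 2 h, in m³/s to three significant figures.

Q ≈ 85.5 m³/s

By discrete convolution, Q_j = Σ (P_i / 10 mm) · U_{j−i}.
At t = 2 h (j=2): Q = (22.8/10)·24.8 + (34.1/10)·8.5 + (5.1/10)·0.0 = 85.5 m³/s.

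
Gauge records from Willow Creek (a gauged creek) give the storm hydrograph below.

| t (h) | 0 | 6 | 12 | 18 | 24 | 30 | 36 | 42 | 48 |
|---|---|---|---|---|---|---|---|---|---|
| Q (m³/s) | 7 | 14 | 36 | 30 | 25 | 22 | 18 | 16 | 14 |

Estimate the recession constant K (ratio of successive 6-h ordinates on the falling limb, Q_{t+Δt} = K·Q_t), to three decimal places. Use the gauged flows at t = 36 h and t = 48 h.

K ≈ 0.882

Using the recession-limb readings at t = 36 h and t = 48 h: Q falls from 18 to 14 m³/s over 2 intervals.
K = (Q₂/Q₁)^(1/2) = (14/18)^(1/2) = 0.882.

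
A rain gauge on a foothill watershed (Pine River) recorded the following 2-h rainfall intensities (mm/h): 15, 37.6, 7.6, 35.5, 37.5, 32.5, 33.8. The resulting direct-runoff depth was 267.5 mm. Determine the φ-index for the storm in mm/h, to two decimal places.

Only the 6 blocks with intensity above φ contribute runoff: 15, 37.6, 35.5, 37.5, 32.5, 33.8 mm/h.
Σ(I−φ)·Δt = d  ⇒  (15+37.6+35.5+37.5+32.5+33.8 − 6φ)·2 = 267.5
φ = (191.9 − 267.5/2) / 6 = 9.69 mm/h.

φ ≈ 9.69 mm/h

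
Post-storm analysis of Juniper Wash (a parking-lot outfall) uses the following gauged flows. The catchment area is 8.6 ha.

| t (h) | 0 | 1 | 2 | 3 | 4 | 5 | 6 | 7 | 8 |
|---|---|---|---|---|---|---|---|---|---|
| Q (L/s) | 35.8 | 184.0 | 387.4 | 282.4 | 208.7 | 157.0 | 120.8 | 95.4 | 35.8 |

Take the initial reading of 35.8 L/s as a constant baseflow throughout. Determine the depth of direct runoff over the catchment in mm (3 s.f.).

Direct runoff: 0.0, 148.2, 351.6, 246.6, 172.9, 121.2, 85.0, 59.6, 0.0 L/s; ΣQ_DR = 1185 L/s.
V = ΣQ_DR · Δt = 1185 × 3600 s = 4.266 × 10^6 L.
Over A = 8.6 ha, depth = V / A = 49.6 mm.

d ≈ 49.6 mm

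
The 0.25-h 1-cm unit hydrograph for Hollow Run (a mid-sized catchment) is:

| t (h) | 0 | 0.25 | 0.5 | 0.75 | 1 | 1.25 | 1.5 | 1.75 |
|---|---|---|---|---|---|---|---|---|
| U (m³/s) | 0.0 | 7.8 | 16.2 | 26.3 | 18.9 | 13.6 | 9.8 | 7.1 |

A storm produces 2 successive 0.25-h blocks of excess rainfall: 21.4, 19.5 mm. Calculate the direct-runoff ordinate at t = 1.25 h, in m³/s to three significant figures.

By discrete convolution, Q_j = Σ (P_i / 10 mm) · U_{j−i}.
At t = 1.25 h (j=5): Q = (21.4/10)·13.6 + (19.5/10)·18.9 = 66.0 m³/s.

Q ≈ 66.0 m³/s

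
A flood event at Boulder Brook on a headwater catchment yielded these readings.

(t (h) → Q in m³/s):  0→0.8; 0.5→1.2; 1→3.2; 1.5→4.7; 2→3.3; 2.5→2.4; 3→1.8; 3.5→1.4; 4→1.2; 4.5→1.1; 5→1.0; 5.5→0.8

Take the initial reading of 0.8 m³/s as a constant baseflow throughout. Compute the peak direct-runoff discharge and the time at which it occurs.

Subtracting baseflow gives direct-runoff ordinates: 0.0, 0.4, 2.4, 3.9, 2.5, 1.6, 1.0, 0.6, 0.4, 0.3, 0.2, 0.0 m³/s.
The maximum is 3.9 m³/s, occurring at the reading for t = 1.5 h.

Q_p = 3.9 m³/s at t = 1.5 h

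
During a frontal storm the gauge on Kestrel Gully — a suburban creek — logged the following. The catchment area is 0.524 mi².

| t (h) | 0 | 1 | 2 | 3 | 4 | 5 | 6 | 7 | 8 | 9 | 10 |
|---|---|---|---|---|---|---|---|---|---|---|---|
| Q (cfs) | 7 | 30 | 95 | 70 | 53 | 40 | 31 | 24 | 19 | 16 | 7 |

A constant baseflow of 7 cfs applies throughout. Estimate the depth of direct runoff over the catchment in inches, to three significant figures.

Direct runoff: 0.0, 23.0, 88.0, 63.0, 46.0, 33.0, 24.0, 17.0, 12.0, 9.0, 0.0 cfs; ΣQ_DR = 315.0 cfs.
V = ΣQ_DR · Δt = 315.0 × 3600 s = 1.134 × 10^6 ft³.
Over A = 0.524 mi², depth = V / A = 0.932 in.

d ≈ 0.932 in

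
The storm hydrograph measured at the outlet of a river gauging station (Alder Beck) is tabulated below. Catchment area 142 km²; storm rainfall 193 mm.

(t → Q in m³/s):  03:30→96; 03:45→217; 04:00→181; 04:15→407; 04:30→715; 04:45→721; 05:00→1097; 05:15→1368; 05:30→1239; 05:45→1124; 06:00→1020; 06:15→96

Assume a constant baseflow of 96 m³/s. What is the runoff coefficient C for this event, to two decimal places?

C ≈ 0.23

ΣQ_DR = 7129 m³/s; V = ΣQ_DR·Δt = 6.416 × 10^6 m³.
Runoff depth d = V / A = 45.18 mm.
C = d / P = 45.18 / 193 = 0.23.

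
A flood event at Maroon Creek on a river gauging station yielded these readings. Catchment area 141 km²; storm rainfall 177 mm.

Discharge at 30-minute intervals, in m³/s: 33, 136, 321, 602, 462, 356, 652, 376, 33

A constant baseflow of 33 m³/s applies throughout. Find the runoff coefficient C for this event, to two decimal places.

ΣQ_DR = 2674 m³/s; V = ΣQ_DR·Δt = 4.813 × 10^6 m³.
Runoff depth d = V / A = 34.14 mm.
C = d / P = 34.14 / 177 = 0.19.

C ≈ 0.19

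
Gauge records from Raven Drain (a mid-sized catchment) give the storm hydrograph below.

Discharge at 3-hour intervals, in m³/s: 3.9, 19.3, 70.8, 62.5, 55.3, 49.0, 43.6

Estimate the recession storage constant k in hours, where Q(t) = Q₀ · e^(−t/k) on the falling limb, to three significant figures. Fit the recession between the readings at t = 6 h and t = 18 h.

On the falling limb, Q drops from 70.8 to 43.6 m³/s between t = 6 h and t = 18 h (Δt = 12 h).
k = −Δt / ln(Q₂/Q₁) = −12 / ln(43.6/70.8) = 24.8 h.

k ≈ 24.8 h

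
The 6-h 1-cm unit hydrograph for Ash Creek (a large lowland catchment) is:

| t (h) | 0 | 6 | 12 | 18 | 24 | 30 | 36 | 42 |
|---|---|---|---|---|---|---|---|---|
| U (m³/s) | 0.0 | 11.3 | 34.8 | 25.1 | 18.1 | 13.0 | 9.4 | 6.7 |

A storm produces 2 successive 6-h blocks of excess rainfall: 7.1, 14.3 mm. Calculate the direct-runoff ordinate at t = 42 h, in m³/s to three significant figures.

Q ≈ 18.2 m³/s

By discrete convolution, Q_j = Σ (P_i / 10 mm) · U_{j−i}.
At t = 42 h (j=7): Q = (7.1/10)·6.7 + (14.3/10)·9.4 = 18.2 m³/s.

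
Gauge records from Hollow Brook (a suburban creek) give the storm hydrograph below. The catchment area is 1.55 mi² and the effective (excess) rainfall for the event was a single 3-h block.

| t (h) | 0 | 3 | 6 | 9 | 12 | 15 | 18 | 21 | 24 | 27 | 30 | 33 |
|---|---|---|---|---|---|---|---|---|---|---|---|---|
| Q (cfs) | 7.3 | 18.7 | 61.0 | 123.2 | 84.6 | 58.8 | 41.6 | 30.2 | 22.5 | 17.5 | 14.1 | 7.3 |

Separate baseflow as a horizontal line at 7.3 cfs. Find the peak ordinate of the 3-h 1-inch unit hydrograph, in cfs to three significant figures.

Direct runoff: 0.0, 11.4, 53.7, 115.9, 77.3, 51.5, 34.3, 22.9, 15.2, 10.2, 6.8, 0.0 cfs; ΣQ_DR = 399.2 cfs, peak = 115.9 cfs.
Runoff depth d = ΣQ_DR·Δt / A = 399.2 × 10800 / (1.55 mi²) = 1.197 in.
The 1-inch UH is the DRH scaled by (1 in)/d, so U_p = 115.9 × 1/1.197 = 96.8 cfs.

U_p ≈ 96.8 cfs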